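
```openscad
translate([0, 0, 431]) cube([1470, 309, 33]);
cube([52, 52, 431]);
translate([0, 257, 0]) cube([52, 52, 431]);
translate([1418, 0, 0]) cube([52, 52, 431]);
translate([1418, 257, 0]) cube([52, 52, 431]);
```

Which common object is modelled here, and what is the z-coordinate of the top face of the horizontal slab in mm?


A bench. The seat-top height is 464 mm.

A long slab on four corner posts — a bench. The slab sits at z = 431 with thickness 33, so the top is 431 + 33 = 464 mm.


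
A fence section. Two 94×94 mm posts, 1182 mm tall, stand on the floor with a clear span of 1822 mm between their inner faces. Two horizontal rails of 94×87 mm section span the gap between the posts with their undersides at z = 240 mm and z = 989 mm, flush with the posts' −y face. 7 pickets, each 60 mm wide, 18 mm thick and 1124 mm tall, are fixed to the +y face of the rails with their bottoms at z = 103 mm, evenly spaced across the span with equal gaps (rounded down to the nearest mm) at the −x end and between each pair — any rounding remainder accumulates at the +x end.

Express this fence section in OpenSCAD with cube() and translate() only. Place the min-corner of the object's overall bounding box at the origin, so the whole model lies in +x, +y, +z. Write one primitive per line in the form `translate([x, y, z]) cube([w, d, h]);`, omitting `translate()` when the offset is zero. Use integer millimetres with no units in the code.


cube([94, 94, 1182]);
translate([1916, 0, 0]) cube([94, 94, 1182]);
translate([94, 0, 240]) cube([1822, 94, 87]);
translate([94, 0, 989]) cube([1822, 94, 87]);
translate([269, 94, 103]) cube([60, 18, 1124]);
translate([504, 94, 103]) cube([60, 18, 1124]);
translate([739, 94, 103]) cube([60, 18, 1124]);
translate([974, 94, 103]) cube([60, 18, 1124]);
translate([1209, 94, 103]) cube([60, 18, 1124]);
translate([1444, 94, 103]) cube([60, 18, 1124]);
translate([1679, 94, 103]) cube([60, 18, 1124]);


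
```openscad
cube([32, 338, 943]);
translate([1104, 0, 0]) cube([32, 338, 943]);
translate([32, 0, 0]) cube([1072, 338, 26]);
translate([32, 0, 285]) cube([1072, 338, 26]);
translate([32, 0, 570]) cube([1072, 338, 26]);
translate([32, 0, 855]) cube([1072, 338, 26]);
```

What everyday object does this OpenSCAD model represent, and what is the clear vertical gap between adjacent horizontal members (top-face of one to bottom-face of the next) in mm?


A bookshelf. The clear shelf gap is 259 mm.

Two tall side panels with 4 horizontal boards between them — a bookshelf. The first two shelf undersides are at z = 0 and z = 285; with shelf thickness 26, the clear gap is 285 − 0 − 26 = 259 mm.


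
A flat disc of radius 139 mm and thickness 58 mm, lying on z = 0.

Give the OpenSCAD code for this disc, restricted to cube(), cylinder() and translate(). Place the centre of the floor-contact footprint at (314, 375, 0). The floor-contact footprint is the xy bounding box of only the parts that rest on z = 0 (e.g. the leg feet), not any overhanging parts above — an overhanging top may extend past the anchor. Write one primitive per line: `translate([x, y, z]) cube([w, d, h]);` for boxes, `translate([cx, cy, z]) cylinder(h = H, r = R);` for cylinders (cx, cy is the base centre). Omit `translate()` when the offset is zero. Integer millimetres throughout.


translate([314, 375, 0]) cylinder(h = 58, r = 139);


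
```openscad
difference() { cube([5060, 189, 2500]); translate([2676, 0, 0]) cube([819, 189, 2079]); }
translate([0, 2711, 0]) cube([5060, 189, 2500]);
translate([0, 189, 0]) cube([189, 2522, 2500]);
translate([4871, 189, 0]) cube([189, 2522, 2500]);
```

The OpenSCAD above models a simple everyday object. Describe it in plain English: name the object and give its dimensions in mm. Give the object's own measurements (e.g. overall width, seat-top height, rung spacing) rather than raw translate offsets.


A single room: four walls, each 2500 mm tall and 189 mm thick, enclosing an outside footprint 5060×2900 mm (x × y), no floor or roof. The front and back walls (−y and +y sides) run the full x-width; the side walls fit between their inner faces. A door opening 819 mm wide and 2079 mm tall is cut through the front wall from the floor up, its −x edge 2676 mm from the wall's −x end.


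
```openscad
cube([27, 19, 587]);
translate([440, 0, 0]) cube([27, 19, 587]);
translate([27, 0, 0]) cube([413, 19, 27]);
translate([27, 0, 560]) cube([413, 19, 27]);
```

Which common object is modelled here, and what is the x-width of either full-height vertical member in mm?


A picture frame. The border width is 27 mm.

Four thin pieces enclosing a rectangular opening — a picture frame. The two full-height stiles are 587 mm tall; the top rail sits at z = 560 and is 27 mm tall, so the border above the opening is 587 − 560 = 27 mm, matching the stile x-width.


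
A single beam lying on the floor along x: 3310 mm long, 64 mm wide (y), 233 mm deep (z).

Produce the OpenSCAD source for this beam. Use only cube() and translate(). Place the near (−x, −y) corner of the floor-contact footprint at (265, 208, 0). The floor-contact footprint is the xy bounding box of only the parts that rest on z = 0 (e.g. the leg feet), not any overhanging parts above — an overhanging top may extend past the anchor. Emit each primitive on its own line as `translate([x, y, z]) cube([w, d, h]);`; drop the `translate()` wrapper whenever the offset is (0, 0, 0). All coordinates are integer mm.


translate([265, 208, 0]) cube([3310, 64, 233]);


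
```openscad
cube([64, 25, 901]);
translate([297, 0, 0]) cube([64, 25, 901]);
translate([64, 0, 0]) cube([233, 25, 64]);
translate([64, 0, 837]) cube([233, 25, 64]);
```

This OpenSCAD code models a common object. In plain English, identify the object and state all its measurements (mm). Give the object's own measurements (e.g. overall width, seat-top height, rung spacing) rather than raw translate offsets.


A rectangular picture frame lying in the x–z plane (depth along y). The opening is 233 mm wide (x) by 773 mm tall (z), surrounded by a border 64 mm wide on all four sides. The frame is 25 mm deep and is made of two full-height vertical stiles with two horizontal rails fitted between them.


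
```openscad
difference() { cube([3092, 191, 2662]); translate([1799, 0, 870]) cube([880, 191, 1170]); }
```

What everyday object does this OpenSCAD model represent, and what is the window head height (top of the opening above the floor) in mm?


A wall with a window opening. The window head height is 2040 mm.

A wall with a rectangular opening subtracted — a window. Sill at z = 870, opening 1170 mm tall, so the head is at 870 + 1170 = 2040 mm.


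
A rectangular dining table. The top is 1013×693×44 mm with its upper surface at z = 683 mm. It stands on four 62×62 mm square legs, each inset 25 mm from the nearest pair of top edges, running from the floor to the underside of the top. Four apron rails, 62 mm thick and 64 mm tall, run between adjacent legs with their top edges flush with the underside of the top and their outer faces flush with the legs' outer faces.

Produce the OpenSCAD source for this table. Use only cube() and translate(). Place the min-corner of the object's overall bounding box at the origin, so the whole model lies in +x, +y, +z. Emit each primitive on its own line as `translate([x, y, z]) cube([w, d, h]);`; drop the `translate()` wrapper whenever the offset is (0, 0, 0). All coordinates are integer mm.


translate([0, 0, 639]) cube([1013, 693, 44]);
translate([25, 25, 0]) cube([62, 62, 639]);
translate([926, 25, 0]) cube([62, 62, 639]);
translate([25, 606, 0]) cube([62, 62, 639]);
translate([926, 606, 0]) cube([62, 62, 639]);
translate([87, 25, 575]) cube([839, 62, 64]);
translate([87, 606, 575]) cube([839, 62, 64]);
translate([25, 87, 575]) cube([62, 519, 64]);
translate([926, 87, 575]) cube([62, 519, 64]);


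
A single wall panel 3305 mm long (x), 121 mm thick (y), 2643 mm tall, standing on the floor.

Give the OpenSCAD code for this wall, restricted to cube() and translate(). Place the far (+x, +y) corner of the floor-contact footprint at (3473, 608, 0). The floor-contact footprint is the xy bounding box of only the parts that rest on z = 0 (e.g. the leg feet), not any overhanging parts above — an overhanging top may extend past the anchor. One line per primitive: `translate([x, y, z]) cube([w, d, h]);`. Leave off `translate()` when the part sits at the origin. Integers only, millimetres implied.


translate([168, 487, 0]) cube([3305, 121, 2643]);


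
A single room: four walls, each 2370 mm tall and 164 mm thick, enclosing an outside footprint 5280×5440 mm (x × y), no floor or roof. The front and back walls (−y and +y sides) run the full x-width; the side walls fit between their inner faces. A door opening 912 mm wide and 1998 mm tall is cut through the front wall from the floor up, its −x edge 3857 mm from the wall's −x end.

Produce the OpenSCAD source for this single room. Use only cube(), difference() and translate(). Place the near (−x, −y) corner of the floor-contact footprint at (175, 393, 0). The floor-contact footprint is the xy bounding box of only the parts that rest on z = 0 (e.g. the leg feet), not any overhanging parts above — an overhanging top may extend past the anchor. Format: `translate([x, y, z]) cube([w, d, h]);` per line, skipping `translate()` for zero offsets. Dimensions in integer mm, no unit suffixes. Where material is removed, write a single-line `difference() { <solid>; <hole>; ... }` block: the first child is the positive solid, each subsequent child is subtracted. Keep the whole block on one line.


difference() { translate([175, 393, 0]) cube([5280, 164, 2370]); translate([4032, 393, 0]) cube([912, 164, 1998]); }
translate([175, 5669, 0]) cube([5280, 164, 2370]);
translate([175, 557, 0]) cube([164, 5112, 2370]);
translate([5291, 557, 0]) cube([164, 5112, 2370]);


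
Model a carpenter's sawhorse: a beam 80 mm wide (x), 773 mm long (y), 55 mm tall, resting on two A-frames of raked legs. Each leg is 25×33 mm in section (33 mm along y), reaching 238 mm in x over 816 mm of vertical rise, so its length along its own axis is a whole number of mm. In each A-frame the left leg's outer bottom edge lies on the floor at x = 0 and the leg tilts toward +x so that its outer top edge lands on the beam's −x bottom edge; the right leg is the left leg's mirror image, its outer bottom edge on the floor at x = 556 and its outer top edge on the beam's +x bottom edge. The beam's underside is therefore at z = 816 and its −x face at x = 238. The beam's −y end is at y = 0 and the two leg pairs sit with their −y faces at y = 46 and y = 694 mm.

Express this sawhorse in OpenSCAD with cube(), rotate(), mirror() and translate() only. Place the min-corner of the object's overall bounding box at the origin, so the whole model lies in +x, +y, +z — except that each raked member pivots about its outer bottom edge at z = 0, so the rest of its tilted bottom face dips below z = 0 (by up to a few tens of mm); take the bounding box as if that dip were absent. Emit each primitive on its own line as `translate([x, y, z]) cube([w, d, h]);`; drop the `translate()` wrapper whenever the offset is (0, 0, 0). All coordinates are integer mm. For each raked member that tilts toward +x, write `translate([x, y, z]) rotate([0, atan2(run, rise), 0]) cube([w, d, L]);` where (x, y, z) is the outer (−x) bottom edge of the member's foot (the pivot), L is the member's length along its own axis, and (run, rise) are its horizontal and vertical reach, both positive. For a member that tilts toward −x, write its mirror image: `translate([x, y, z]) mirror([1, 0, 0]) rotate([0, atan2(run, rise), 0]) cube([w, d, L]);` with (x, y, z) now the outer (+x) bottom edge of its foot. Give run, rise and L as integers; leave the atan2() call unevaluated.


translate([238, 0, 816]) cube([80, 773, 55]);
translate([0, 46, 0]) rotate([0, atan2(238, 816), 0]) cube([25, 33, 850]);
translate([556, 46, 0]) mirror([1, 0, 0]) rotate([0, atan2(238, 816), 0]) cube([25, 33, 850]);
translate([0, 694, 0]) rotate([0, atan2(238, 816), 0]) cube([25, 33, 850]);
translate([556, 694, 0]) mirror([1, 0, 0]) rotate([0, atan2(238, 816), 0]) cube([25, 33, 850]);


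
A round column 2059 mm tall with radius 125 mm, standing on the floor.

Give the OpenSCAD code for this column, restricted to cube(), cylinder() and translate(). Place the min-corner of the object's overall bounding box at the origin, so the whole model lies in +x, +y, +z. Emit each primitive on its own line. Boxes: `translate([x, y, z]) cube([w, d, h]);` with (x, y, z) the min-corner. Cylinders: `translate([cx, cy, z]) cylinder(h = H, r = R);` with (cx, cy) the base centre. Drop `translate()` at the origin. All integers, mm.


translate([125, 125, 0]) cylinder(h = 2059, r = 125);


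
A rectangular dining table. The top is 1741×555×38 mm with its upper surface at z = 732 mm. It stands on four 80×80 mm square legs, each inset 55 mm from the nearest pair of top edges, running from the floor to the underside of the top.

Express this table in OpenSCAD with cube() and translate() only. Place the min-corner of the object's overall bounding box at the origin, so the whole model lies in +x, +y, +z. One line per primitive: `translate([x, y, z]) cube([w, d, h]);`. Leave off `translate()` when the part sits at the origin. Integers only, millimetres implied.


// leg_h = 732 - 38 = 694
translate([0, 0, 694]) cube([1741, 555, 38]);
translate([55, 55, 0]) cube([80, 80, 694]);
translate([1606, 55, 0]) cube([80, 80, 694]);
translate([55, 420, 0]) cube([80, 80, 694]);
translate([1606, 420, 0]) cube([80, 80, 694]);


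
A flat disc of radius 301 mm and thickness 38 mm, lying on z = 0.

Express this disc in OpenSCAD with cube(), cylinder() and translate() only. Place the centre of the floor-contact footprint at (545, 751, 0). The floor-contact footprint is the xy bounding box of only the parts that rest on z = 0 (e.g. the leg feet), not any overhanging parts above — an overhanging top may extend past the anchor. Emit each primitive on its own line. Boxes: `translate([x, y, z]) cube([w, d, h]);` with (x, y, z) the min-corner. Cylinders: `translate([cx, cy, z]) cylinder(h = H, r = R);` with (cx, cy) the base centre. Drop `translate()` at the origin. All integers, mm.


translate([545, 751, 0]) cylinder(h = 38, r = 301);


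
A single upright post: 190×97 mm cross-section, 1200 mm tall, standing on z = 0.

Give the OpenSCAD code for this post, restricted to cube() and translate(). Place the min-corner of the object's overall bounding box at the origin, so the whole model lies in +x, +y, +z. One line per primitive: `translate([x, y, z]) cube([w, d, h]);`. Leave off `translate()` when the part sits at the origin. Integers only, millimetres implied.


cube([190, 97, 1200]);


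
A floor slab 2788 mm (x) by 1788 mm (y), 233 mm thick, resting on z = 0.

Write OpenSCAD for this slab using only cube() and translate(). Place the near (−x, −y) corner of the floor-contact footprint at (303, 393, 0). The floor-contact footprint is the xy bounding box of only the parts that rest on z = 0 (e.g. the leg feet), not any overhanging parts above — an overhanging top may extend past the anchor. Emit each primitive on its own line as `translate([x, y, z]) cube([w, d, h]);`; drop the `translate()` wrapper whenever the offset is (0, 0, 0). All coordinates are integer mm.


translate([303, 393, 0]) cube([2788, 1788, 233]);


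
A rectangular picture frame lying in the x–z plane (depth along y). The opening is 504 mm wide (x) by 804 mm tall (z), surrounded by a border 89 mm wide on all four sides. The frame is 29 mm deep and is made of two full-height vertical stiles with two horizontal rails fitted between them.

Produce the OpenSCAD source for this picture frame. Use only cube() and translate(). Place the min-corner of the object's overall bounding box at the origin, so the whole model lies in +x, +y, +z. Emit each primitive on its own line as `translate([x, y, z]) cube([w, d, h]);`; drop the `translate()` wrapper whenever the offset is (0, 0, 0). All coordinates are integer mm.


cube([89, 29, 982]);
translate([593, 0, 0]) cube([89, 29, 982]);
translate([89, 0, 0]) cube([504, 29, 89]);
translate([89, 0, 893]) cube([504, 29, 89]);


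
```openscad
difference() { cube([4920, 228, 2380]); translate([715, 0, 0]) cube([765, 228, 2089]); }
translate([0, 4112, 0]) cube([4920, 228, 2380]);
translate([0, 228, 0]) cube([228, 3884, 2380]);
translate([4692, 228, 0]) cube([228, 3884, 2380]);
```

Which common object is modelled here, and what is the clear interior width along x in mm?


A single room. The interior width is 4464 mm.

Four walls enclosing a rectangle with a door in the front wall — a room. Outside width 4920 minus two 228 mm walls gives 4464 mm.


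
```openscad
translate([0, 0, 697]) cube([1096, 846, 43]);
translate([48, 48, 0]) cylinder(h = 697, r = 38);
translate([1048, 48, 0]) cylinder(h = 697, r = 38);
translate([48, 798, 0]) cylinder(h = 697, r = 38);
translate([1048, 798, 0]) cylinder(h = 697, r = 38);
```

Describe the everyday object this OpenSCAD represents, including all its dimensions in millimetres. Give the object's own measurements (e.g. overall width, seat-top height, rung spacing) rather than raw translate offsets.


A table: top 1096 mm (x) × 846 mm (y), 43 mm thick, upper face at z = 740 mm, on four round legs of 76 mm diameter, each leg's bounding box inset 10 mm from the nearest pair of top edges from z = 0 to the bottom of the top.


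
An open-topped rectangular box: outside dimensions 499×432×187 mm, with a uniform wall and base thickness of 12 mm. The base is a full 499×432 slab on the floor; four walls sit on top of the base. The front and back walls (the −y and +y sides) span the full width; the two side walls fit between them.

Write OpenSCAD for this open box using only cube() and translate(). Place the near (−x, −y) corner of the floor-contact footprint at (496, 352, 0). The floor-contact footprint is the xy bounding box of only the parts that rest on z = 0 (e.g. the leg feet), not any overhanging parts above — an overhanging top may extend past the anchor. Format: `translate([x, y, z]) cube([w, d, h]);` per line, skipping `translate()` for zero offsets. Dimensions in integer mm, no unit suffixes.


translate([496, 352, 0]) cube([499, 432, 12]);
translate([496, 352, 12]) cube([499, 12, 175]);
translate([496, 772, 12]) cube([499, 12, 175]);
translate([496, 364, 12]) cube([12, 408, 175]);
translate([983, 364, 12]) cube([12, 408, 175]);


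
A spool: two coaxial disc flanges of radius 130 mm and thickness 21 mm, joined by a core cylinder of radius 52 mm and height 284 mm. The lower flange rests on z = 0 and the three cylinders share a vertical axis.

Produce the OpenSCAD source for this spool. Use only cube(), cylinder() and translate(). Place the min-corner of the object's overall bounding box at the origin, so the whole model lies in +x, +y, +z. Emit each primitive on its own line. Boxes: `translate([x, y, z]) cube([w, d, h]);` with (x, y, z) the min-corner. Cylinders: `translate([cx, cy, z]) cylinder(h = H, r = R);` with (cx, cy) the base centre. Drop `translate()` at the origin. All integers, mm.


translate([130, 130, 0]) cylinder(h = 21, r = 130);
translate([130, 130, 21]) cylinder(h = 284, r = 52);
translate([130, 130, 305]) cylinder(h = 21, r = 130);


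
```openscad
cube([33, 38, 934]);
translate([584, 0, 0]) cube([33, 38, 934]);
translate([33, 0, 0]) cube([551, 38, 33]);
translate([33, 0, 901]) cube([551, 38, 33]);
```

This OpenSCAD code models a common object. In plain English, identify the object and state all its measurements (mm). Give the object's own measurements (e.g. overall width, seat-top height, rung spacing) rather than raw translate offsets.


A rectangular picture frame lying in the x–z plane (depth along y). The opening is 551 mm wide (x) by 868 mm tall (z), surrounded by a border 33 mm wide on all four sides. The frame is 38 mm deep and is made of two full-height vertical stiles with two horizontal rails fitted between them.


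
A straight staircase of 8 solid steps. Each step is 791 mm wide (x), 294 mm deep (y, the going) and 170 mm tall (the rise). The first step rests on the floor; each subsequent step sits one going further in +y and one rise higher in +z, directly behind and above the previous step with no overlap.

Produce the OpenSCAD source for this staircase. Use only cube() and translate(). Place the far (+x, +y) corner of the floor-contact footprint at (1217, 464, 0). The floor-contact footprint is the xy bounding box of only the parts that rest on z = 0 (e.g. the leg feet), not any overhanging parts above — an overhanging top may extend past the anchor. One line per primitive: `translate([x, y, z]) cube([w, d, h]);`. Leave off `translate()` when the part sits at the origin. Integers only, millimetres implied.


translate([426, 170, 0]) cube([791, 294, 170]);
translate([426, 464, 170]) cube([791, 294, 170]);
translate([426, 758, 340]) cube([791, 294, 170]);
translate([426, 1052, 510]) cube([791, 294, 170]);
translate([426, 1346, 680]) cube([791, 294, 170]);
translate([426, 1640, 850]) cube([791, 294, 170]);
translate([426, 1934, 1020]) cube([791, 294, 170]);
translate([426, 2228, 1190]) cube([791, 294, 170]);


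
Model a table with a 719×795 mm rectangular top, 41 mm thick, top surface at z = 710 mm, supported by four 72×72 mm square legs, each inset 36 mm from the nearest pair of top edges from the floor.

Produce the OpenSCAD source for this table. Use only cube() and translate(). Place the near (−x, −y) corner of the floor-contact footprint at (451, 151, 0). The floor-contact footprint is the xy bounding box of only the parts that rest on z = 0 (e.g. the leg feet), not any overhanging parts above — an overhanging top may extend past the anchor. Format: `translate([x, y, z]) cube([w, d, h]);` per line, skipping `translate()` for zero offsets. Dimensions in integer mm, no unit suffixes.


// leg_h = 710 - 41 = 669
translate([415, 115, 669]) cube([719, 795, 41]);
translate([451, 151, 0]) cube([72, 72, 669]);
translate([1026, 151, 0]) cube([72, 72, 669]);
translate([451, 802, 0]) cube([72, 72, 669]);
translate([1026, 802, 0]) cube([72, 72, 669]);


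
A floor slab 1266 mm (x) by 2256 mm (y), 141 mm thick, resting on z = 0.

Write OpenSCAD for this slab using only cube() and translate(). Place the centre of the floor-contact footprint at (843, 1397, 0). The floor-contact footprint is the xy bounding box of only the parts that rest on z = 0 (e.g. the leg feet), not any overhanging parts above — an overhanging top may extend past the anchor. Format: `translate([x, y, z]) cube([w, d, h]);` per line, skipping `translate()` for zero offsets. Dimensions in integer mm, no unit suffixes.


translate([210, 269, 0]) cube([1266, 2256, 141]);


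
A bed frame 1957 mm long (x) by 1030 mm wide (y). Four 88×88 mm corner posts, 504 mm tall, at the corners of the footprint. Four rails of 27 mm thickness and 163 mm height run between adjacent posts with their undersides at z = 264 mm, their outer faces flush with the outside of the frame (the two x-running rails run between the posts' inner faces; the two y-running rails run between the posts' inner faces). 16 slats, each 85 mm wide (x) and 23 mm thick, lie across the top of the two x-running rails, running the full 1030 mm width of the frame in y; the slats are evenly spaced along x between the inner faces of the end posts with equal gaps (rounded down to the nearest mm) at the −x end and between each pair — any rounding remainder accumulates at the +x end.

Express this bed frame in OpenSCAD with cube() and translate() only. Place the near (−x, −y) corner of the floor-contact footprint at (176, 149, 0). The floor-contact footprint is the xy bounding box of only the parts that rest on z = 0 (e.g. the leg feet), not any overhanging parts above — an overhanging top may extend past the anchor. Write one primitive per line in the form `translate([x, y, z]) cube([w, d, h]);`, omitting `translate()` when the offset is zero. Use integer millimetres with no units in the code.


// slat z = rail_z + rail_h = 264 + 163 = 427
// slat gap = ⌊(1781 − 16·85) / 17⌋ = 24
translate([176, 149, 0]) cube([88, 88, 504]);
translate([176, 1091, 0]) cube([88, 88, 504]);
translate([2045, 149, 0]) cube([88, 88, 504]);
translate([2045, 1091, 0]) cube([88, 88, 504]);
translate([264, 149, 264]) cube([1781, 27, 163]);
translate([264, 1152, 264]) cube([1781, 27, 163]);
translate([176, 237, 264]) cube([27, 854, 163]);
translate([2106, 237, 264]) cube([27, 854, 163]);
translate([288, 149, 427]) cube([85, 1030, 23]);
translate([397, 149, 427]) cube([85, 1030, 23]);
translate([506, 149, 427]) cube([85, 1030, 23]);
translate([615, 149, 427]) cube([85, 1030, 23]);
translate([724, 149, 427]) cube([85, 1030, 23]);
translate([833, 149, 427]) cube([85, 1030, 23]);
translate([942, 149, 427]) cube([85, 1030, 23]);
translate([1051, 149, 427]) cube([85, 1030, 23]);
translate([1160, 149, 427]) cube([85, 1030, 23]);
translate([1269, 149, 427]) cube([85, 1030, 23]);
translate([1378, 149, 427]) cube([85, 1030, 23]);
translate([1487, 149, 427]) cube([85, 1030, 23]);
translate([1596, 149, 427]) cube([85, 1030, 23]);
translate([1705, 149, 427]) cube([85, 1030, 23]);
translate([1814, 149, 427]) cube([85, 1030, 23]);
translate([1923, 149, 427]) cube([85, 1030, 23]);


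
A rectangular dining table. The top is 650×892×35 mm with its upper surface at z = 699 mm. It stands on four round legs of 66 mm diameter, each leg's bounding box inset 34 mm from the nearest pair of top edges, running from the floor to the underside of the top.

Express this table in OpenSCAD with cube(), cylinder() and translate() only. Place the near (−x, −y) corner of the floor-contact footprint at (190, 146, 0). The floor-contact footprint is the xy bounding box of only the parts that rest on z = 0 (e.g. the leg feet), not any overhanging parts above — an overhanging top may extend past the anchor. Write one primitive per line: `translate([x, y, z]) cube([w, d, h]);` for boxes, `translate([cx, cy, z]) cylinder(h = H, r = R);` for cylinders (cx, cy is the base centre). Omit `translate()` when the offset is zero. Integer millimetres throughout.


translate([156, 112, 664]) cube([650, 892, 35]);
translate([223, 179, 0]) cylinder(h = 664, r = 33);
translate([739, 179, 0]) cylinder(h = 664, r = 33);
translate([223, 937, 0]) cylinder(h = 664, r = 33);
translate([739, 937, 0]) cylinder(h = 664, r = 33);


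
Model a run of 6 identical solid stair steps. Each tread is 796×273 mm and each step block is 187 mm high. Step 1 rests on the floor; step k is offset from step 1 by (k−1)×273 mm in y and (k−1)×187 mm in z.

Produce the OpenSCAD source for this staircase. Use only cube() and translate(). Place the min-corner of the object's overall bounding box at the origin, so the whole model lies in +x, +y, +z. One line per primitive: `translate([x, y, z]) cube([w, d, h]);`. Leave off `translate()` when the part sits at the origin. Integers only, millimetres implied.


cube([796, 273, 187]);
translate([0, 273, 187]) cube([796, 273, 187]);
translate([0, 546, 374]) cube([796, 273, 187]);
translate([0, 819, 561]) cube([796, 273, 187]);
translate([0, 1092, 748]) cube([796, 273, 187]);
translate([0, 1365, 935]) cube([796, 273, 187]);


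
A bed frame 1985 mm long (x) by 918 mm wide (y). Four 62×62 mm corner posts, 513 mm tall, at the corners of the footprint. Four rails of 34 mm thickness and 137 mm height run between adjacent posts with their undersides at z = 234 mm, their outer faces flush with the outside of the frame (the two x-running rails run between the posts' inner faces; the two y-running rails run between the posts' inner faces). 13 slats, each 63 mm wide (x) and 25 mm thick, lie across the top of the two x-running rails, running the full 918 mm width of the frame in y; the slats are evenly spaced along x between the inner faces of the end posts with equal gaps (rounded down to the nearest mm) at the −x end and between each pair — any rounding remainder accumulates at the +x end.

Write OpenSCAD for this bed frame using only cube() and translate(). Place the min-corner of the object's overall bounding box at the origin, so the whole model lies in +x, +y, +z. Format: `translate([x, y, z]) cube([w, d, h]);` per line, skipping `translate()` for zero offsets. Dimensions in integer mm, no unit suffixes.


// slat z = rail_z + rail_h = 234 + 137 = 371
// slat gap = ⌊(1861 − 13·63) / 14⌋ = 74
cube([62, 62, 513]);
translate([0, 856, 0]) cube([62, 62, 513]);
translate([1923, 0, 0]) cube([62, 62, 513]);
translate([1923, 856, 0]) cube([62, 62, 513]);
translate([62, 0, 234]) cube([1861, 34, 137]);
translate([62, 884, 234]) cube([1861, 34, 137]);
translate([0, 62, 234]) cube([34, 794, 137]);
translate([1951, 62, 234]) cube([34, 794, 137]);
translate([136, 0, 371]) cube([63, 918, 25]);
translate([273, 0, 371]) cube([63, 918, 25]);
translate([410, 0, 371]) cube([63, 918, 25]);
translate([547, 0, 371]) cube([63, 918, 25]);
translate([684, 0, 371]) cube([63, 918, 25]);
translate([821, 0, 371]) cube([63, 918, 25]);
translate([958, 0, 371]) cube([63, 918, 25]);
translate([1095, 0, 371]) cube([63, 918, 25]);
translate([1232, 0, 371]) cube([63, 918, 25]);
translate([1369, 0, 371]) cube([63, 918, 25]);
translate([1506, 0, 371]) cube([63, 918, 25]);
translate([1643, 0, 371]) cube([63, 918, 25]);
translate([1780, 0, 371]) cube([63, 918, 25]);


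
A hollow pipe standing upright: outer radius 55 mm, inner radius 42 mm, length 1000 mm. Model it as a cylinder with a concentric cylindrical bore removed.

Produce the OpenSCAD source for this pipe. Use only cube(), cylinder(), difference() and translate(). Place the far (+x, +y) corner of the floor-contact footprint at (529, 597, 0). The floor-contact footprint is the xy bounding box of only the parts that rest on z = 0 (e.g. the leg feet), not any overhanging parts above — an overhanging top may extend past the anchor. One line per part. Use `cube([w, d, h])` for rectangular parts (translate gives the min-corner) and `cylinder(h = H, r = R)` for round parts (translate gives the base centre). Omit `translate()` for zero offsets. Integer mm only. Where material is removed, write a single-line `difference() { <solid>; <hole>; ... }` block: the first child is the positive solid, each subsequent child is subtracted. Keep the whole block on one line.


difference() { translate([474, 542, 0]) cylinder(h = 1000, r = 55); translate([474, 542, 0]) cylinder(h = 1000, r = 42); }


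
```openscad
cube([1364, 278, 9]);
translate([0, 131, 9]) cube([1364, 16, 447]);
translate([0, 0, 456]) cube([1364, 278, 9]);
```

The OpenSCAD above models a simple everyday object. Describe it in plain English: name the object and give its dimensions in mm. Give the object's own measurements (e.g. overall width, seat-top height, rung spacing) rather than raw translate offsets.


An I-beam lying along x, 1364 mm long. Overall section height 465 mm. Two flanges 278 mm wide (y) and 9 mm thick, one on the floor and one at the top; a web 16 mm thick runs between them, centred on the flange width.


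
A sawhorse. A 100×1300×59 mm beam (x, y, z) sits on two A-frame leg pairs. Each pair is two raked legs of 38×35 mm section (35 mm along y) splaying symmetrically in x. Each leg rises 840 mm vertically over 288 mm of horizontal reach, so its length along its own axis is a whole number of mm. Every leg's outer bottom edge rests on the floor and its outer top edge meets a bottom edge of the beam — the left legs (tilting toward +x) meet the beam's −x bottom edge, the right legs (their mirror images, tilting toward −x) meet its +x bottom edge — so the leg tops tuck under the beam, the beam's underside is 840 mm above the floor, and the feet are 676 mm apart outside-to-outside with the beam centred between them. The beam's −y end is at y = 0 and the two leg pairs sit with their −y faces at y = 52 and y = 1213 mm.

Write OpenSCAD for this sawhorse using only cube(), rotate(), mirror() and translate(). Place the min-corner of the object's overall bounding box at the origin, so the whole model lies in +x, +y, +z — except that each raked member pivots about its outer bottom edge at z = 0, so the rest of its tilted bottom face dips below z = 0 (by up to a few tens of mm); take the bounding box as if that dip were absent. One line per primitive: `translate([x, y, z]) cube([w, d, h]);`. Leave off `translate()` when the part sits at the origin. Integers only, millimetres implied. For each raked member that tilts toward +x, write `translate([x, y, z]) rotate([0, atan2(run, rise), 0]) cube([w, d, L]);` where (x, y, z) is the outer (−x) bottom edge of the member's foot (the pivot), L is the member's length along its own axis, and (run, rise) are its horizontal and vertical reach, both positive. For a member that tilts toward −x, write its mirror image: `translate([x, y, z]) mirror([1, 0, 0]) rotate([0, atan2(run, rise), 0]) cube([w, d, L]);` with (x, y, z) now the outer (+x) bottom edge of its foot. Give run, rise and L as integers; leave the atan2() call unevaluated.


// leg length = √(288² + 840²) = 888
// right-leg outer foot x = 2·288 + 100 = 676
// beam min-corner = (288, 0, 840)
translate([288, 0, 840]) cube([100, 1300, 59]);
translate([0, 52, 0]) rotate([0, atan2(288, 840), 0]) cube([38, 35, 888]);
translate([676, 52, 0]) mirror([1, 0, 0]) rotate([0, atan2(288, 840), 0]) cube([38, 35, 888]);
translate([0, 1213, 0]) rotate([0, atan2(288, 840), 0]) cube([38, 35, 888]);
translate([676, 1213, 0]) mirror([1, 0, 0]) rotate([0, atan2(288, 840), 0]) cube([38, 35, 888]);


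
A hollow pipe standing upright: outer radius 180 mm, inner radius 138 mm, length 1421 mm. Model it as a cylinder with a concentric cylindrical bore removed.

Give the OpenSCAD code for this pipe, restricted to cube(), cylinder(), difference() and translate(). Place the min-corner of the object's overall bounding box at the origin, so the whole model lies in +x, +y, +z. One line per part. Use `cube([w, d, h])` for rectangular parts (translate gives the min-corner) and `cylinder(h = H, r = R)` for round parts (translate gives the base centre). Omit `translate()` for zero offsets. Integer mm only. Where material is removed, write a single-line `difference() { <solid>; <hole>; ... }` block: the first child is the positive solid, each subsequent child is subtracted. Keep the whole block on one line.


difference() { translate([180, 180, 0]) cylinder(h = 1421, r = 180); translate([180, 180, 0]) cylinder(h = 1421, r = 138); }


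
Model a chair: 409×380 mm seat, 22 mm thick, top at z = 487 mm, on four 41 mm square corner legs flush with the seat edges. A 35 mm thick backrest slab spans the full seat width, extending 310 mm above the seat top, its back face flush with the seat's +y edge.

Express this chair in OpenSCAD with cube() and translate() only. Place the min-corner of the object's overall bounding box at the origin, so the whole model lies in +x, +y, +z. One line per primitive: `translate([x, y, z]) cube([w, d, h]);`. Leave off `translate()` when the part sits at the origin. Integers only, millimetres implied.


translate([0, 0, 465]) cube([409, 380, 22]);
cube([41, 41, 465]);
translate([368, 0, 0]) cube([41, 41, 465]);
translate([0, 339, 0]) cube([41, 41, 465]);
translate([368, 339, 0]) cube([41, 41, 465]);
translate([0, 345, 487]) cube([409, 35, 310]);


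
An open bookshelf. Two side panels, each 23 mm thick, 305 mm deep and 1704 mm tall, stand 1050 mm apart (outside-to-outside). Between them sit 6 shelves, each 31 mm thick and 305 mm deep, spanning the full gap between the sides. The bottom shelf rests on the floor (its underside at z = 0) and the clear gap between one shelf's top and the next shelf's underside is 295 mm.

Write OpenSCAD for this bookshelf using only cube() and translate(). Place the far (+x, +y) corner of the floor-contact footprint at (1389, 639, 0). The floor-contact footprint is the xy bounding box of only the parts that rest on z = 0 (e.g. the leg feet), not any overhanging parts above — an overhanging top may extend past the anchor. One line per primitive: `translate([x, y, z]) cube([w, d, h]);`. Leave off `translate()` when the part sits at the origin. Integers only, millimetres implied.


translate([339, 334, 0]) cube([23, 305, 1704]);
translate([1366, 334, 0]) cube([23, 305, 1704]);
translate([362, 334, 0]) cube([1004, 305, 31]);
translate([362, 334, 326]) cube([1004, 305, 31]);
translate([362, 334, 652]) cube([1004, 305, 31]);
translate([362, 334, 978]) cube([1004, 305, 31]);
translate([362, 334, 1304]) cube([1004, 305, 31]);
translate([362, 334, 1630]) cube([1004, 305, 31]);


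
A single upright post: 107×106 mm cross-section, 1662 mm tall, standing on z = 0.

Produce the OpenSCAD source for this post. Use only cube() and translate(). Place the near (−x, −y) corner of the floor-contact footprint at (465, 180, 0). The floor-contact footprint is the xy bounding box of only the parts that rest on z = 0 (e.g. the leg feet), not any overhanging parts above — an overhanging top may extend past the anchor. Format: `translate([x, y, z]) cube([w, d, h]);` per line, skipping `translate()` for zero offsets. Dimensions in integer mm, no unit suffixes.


translate([465, 180, 0]) cube([107, 106, 1662]);


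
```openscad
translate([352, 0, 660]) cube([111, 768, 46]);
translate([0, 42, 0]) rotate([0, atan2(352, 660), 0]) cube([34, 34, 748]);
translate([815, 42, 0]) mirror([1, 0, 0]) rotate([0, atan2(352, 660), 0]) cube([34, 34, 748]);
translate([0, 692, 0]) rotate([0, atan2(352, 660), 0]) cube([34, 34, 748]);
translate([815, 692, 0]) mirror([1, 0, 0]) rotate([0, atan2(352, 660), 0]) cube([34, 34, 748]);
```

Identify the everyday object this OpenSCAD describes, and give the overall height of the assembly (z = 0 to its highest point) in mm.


A sawhorse. The overall height is 706 mm.

A beam across two mirrored pairs of raked legs — a sawhorse. The beam's underside is at z = 660 (matching the legs' vertical rise in atan2(352, 660)) and the beam is 46 mm tall, so its top is at 660 + 46 = 706 mm. The raked legs top out at the beam's underside, so that is the highest point.


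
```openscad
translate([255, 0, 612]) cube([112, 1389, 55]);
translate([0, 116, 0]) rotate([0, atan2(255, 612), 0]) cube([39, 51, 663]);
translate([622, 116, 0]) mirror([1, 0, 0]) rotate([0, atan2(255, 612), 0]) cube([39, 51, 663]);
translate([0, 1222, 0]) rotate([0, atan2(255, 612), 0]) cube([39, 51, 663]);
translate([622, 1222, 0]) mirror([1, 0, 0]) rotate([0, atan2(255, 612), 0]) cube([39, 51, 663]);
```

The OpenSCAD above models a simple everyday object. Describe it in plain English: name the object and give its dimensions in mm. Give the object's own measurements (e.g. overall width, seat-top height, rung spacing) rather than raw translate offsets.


A sawhorse. A 112×1389×55 mm beam (x, y, z) sits on two A-frame leg pairs. Each pair is two raked legs of 39×51 mm section (51 mm along y) splaying symmetrically in x. Each leg rises 612 mm vertically over 255 mm of horizontal reach and is 663 mm long along its own axis. Every leg's outer bottom edge rests on the floor and its outer top edge meets a bottom edge of the beam — the left legs (tilting toward +x) meet the beam's −x bottom edge, the right legs (their mirror images, tilting toward −x) meet its +x bottom edge — so the leg tops tuck under the beam, the beam's underside is 612 mm above the floor, and the feet are 622 mm apart outside-to-outside with the beam centred between them. The two leg pairs are set in 116 mm from either end of the beam.


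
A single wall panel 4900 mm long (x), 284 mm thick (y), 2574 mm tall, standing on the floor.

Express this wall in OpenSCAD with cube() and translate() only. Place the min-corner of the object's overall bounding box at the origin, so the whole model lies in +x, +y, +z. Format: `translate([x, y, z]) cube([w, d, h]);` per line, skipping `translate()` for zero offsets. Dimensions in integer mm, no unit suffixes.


cube([4900, 284, 2574]);
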